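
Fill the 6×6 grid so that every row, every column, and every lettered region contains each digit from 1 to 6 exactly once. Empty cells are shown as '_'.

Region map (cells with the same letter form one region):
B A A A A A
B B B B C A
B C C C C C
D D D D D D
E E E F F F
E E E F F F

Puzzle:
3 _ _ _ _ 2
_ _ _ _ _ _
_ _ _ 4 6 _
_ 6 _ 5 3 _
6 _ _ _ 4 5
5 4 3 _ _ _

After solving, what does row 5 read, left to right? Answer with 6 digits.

621345

R1C3 = 4: in row 1, 4 can only go here (every other open cell in that row sees a 4).
R1C4 = 6: in row 1, 6 can only go here (every other open cell in that row sees a 6).
R2C6 = 3: in row 2, 3 can only go here (every other open cell in that row sees a 3).
R2C1 = 4: in row 2, 4 can only go here (every other open cell in that row sees a 4).
R2C3 = 6: in row 2, 6 can only go here (every other open cell in that row sees a 6).
R3C6 = 1: row 3 has {4,6}; col 6 has {2,3,5}; region has {4,6} → only 1 remains.
R4C6 = 4: row 4 has {3,5,6}; col 6 has {1,2,3,5}; region has {3,5,6} → only 4 remains.
R6C6 = 6: row 6 has {3,4,5}; col 6 has {1,2,3,4,5}; region has {4,5} → only 6 remains.
R3C1 = 2: row 3 has {1,4,6}; col 1 has {3,4,5,6}; region has {3,4,6} → only 2 remains.
R3C3 = 5: row 3 has {1,2,4,6}; col 3 has {3,4,6}; region has {1,4,6} → only 5 remains.
R4C1 = 1: row 4 has {3,4,5,6}; col 1 has {2,3,4,5,6}; region has {3,4,5,6} → only 1 remains.
R4C3 = 2: row 4 has {1,3,4,5,6}; col 3 has {3,4,5,6}; region has {1,3,4,5,6} → only 2 remains.
R5C3 = 1: row 5 has {4,5,6}; col 3 has {2,3,4,5,6}; region has {3,4,5,6} → only 1 remains.
R2C4 = 1: row 2 has {3,4,6}; col 4 has {4,5,6}; region has {2,3,4,6} → only 1 remains.
R2C5 = 2: row 2 has {1,3,4,6}; col 5 has {3,4,6}; region has {1,4,5,6} → only 2 remains.
R3C2 = 3: row 3 has {1,2,4,5,6}; col 2 has {4,6}; region has {1,2,4,5,6} → only 3 remains.
R5C2 = 2: row 5 has {1,4,5,6}; col 2 has {3,4,6}; region has {1,3,4,5,6} → only 2 remains.
R5C4 = 3: row 5 has {1,2,4,5,6}; col 4 has {1,4,5,6}; region has {4,5,6} → only 3 remains.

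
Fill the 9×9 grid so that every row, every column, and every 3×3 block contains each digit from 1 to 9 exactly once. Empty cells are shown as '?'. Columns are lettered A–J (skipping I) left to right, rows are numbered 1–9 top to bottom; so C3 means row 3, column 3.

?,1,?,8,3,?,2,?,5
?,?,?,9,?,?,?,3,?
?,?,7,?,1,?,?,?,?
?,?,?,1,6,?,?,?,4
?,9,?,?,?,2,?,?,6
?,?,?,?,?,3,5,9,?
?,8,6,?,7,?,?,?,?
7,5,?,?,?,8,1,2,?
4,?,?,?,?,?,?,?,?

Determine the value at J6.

J2 = 1: in row 2, 1 can only go here (every other open cell in that row sees a 1).
F4 = 9: in row 4, 9 can only go here (every other open cell in that row sees a 9).
D8 = 6: in row 8, 6 can only go here (every other open cell in that row sees a 6).
E8 = 4: in row 8, 4 can only go here (every other open cell in that row sees a 4).
E6 = 8: row 6 has {3,5,9}; col 5 has {1,3,4,6,7}; box has {1,2,3,6,9} → only 8 remains.
E5 = 5: row 5 has {2,6,9}; col 5 has {1,3,4,6,7,8}; box has {1,2,3,6,8,9} → only 5 remains.
E2 = 2: row 2 has {1,3,9}; col 5 has {1,3,4,5,6,7,8}; box has {1,3,8,9} → only 2 remains.
E9 = 9: row 9 has {4}; col 5 has {1,2,3,4,5,6,7,8}; box has {4,6,7,8} → only 9 remains.
H5 = 1: in column 8, 1 can only go here (every other open cell in that column sees a 1).
J6 = 2: in column 9, 2 can only go here (every other open cell in that column sees a 2).

2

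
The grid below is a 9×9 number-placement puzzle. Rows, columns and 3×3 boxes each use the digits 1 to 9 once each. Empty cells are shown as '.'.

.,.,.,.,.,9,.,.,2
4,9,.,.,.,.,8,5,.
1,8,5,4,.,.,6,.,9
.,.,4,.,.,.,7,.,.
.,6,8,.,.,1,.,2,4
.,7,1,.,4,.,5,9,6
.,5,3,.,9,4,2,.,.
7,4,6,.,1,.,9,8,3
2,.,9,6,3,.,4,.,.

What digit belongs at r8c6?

5

r1c2 = 3 (sole candidate).
r1c3 = 7 (sole candidate).
r1c7 = 1 (sole candidate).
r1c8 = 4 (sole candidate).
r2c3 = 2 (sole candidate).
r2c9 = 7 (sole candidate).
r3c8 = 3 (sole candidate).
r4c2 = 2 (sole candidate).
r4c8 = 1 (sole candidate).
r4c9 = 8 (sole candidate).
r5c7 = 3 (sole candidate).
r6c1 = 3 (sole candidate).
r7c1 = 8 (sole candidate).
r7c4 = 7 (sole candidate).
r7c8 = 6 (sole candidate).
r7c9 = 1 (sole candidate).
r9c2 = 1 (sole candidate).
r9c8 = 7 (sole candidate).
r9c9 = 5 (sole candidate).
r1c1 = 6 (sole candidate).
r2c5 = 6 (sole candidate).
r2c6 = 3 (sole candidate).
r4c5 = 5 (sole candidate).
r4c6 = 6 (sole candidate).
r5c4 = 9 (sole candidate).
r5c5 = 7 (sole candidate).
r9c6 = 8 (sole candidate).
r1c5 = 8 (sole candidate).
r2c4 = 1 (sole candidate).
r3c5 = 2 (sole candidate).
r3c6 = 7 (sole candidate).
r4c1 = 9 (sole candidate).
r4c4 = 3 (sole candidate).
r5c1 = 5 (sole candidate).
r6c6 = 2 (sole candidate).
r8c6 = 5: row 8 has {1,3,4,6,7,8,9}; col 6 has {1,2,3,4,6,7,8,9}; box has {1,3,4,6,7,8,9} → only 5 remains.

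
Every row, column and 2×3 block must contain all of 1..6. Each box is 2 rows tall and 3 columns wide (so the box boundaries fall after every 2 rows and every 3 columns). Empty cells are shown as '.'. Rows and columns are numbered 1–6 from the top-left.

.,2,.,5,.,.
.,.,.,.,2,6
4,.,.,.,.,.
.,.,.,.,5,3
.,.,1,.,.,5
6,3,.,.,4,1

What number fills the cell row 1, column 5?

row 1, column 6 = 4: row 1 has {2,5}; col 6 has {1,3,5,6}; box has {2,5,6} → only 4 remains.
row 3, column 6 = 2: row 3 has {4}; col 6 has {1,3,4,5,6}; box has {3,5} → only 2 remains.
row 5, column 1 = 2: row 5 has {1,5}; col 1 has {4,6}; box has {1,3,6} → only 2 remains.
row 5, column 2 = 4: row 5 has {1,2,5}; col 2 has {2,3}; box has {1,2,3,6} → only 4 remains.
row 6, column 3 = 5: row 6 has {1,3,4,6}; col 3 has {1}; box has {1,2,3,4,6} → only 5 remains.
row 6, column 4 = 2: row 6 has {1,3,4,5,6}; col 4 has {5}; box has {1,4,5} → only 2 remains.
row 4, column 1 = 1: row 4 has {3,5}; col 1 has {2,4,6}; box has {4} → only 1 remains.
row 4, column 2 = 6: row 4 has {1,3,5}; col 2 has {2,3,4}; box has {1,4} → only 6 remains.
row 4, column 3 = 2: row 4 has {1,3,5,6}; col 3 has {1,5}; box has {1,4,6} → only 2 remains.
row 4, column 4 = 4: row 4 has {1,2,3,5,6}; col 4 has {2,5}; box has {2,3,5} → only 4 remains.
row 1, column 1 = 3: row 1 has {2,4,5}; col 1 has {1,2,4,6}; box has {2} → only 3 remains.
row 1, column 3 = 6: row 1 has {2,3,4,5}; col 3 has {1,2,5}; box has {2,3} → only 6 remains.
row 1, column 5 = 1: row 1 has {2,3,4,5,6}; col 5 has {2,4,5}; box has {2,4,5,6} → only 1 remains.

1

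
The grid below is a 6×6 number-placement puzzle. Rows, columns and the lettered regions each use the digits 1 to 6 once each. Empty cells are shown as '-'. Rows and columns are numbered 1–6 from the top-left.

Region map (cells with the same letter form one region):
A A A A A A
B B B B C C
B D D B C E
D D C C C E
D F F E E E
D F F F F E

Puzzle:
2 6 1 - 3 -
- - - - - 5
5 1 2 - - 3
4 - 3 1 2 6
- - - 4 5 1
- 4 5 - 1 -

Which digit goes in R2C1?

R1C4 = 5 (sole candidate).
R1C6 = 4 (sole candidate).
R3C4 = 6 (sole candidate).
R3C5 = 4 (sole candidate).
R4C2 = 5 (sole candidate).
R5C3 = 6 (sole candidate).
R6C6 = 2 (sole candidate).
R2C3 = 4 (sole candidate).
R2C5 = 6 (sole candidate).
R5C1 = 3 (sole candidate).
R5C2 = 2 (sole candidate).
R6C1 = 6 (sole candidate).
R6C4 = 3 (sole candidate).
R2C1 = 1: row 2 has {4,5,6}; col 1 has {2,3,4,5,6}; region has {4,5,6} → only 1 remains.

1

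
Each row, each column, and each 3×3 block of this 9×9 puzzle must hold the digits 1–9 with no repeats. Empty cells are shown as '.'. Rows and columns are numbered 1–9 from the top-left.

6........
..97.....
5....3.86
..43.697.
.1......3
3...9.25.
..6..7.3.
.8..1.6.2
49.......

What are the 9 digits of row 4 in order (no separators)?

254386971

R8C1 = 7: row 8 has {1,2,6,8}; col 1 has {3,4,5,6}; box has {4,6,8,9} → only 7 remains.
R9C8 = 1: row 9 has {4,9}; col 8 has {3,5,7,8}; box has {2,3,6} → only 1 remains.
R2C5 = 6: in row 2, 6 can only go here (every other open cell in that row sees a 6).
R3C4 = 9: in row 3, 9 can only go here (every other open cell in that row sees a 9).
R4C9 = 1: in row 4, 1 can only go here (every other open cell in that row sees a 1).
R5C8 = 6: in row 5, 6 can only go here (every other open cell in that row sees a 6).
R5C1 = 9: in row 5, 9 can only go here (every other open cell in that row sees a 9).
R6C2 = 6: in row 6, 6 can only go here (every other open cell in that row sees a 6).
R6C3 = 7: in row 6, 7 can only go here (every other open cell in that row sees a 7).
R5C5 = 7: in row 5, 7 can only go here (every other open cell in that row sees a 7).
R7C1 = 1: in row 7, 1 can only go here (every other open cell in that row sees a 1).
R7C9 = 9: in row 7, 9 can only go here (every other open cell in that row sees a 9).
R8C8 = 4: row 8 has {1,2,6,7,8}; col 8 has {1,3,5,6,7,8}; box has {1,2,3,6,9} → only 4 remains.
R2C8 = 2: row 2 has {6,7,9}; col 8 has {1,3,4,5,6,7,8}; box has {6,8} → only 2 remains.
R8C4 = 5: row 8 has {1,2,4,6,7,8}; col 4 has {3,7,9}; box has {1,7} → only 5 remains.
R8C6 = 9: row 8 has {1,2,4,5,6,7,8}; col 6 has {3,6,7}; box has {1,5,7} → only 9 remains.
R1C8 = 9: row 1 has {6}; col 8 has {1,2,3,4,5,6,7,8}; box has {2,6,8} → only 9 remains.
R2C1 = 8: row 2 has {2,6,7,9}; col 1 has {1,3,4,5,6,7,9}; box has {5,6,9} → only 8 remains.
R4C1 = 2: row 4 has {1,3,4,6,7,9}; col 1 has {1,3,4,5,6,7,8,9}; box has {1,3,4,6,7,9} → only 2 remains.
R4C2 = 5: row 4 has {1,2,3,4,6,7,9}; col 2 has {1,6,8,9}; box has {1,2,3,4,6,7,9} → only 5 remains.
R4C5 = 8: row 4 has {1,2,3,4,5,6,7,9}; col 5 has {1,6,7,9}; box has {3,6,7,9} → only 8 remains.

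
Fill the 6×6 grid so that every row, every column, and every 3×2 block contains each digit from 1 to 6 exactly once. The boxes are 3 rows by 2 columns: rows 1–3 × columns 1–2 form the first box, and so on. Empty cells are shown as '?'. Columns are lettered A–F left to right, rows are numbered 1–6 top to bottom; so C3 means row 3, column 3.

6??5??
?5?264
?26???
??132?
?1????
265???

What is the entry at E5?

C2 = 3: row 2 has {2,4,5,6}; col 3 has {1,5,6}; box has {2,5,6} → only 3 remains.
B4 = 4: row 4 has {1,2,3}; col 2 has {1,2,5,6}; box has {1,2,6} → only 4 remains.
D6 = 4: row 6 has {2,5,6}; col 4 has {2,3,5}; box has {1,3,5} → only 4 remains.
B1 = 3: row 1 has {5,6}; col 2 has {1,2,4,5,6}; box has {2,5,6} → only 3 remains.
C1 = 4: row 1 has {3,5,6}; col 3 has {1,3,5,6}; box has {2,3,5,6} → only 4 remains.
E1 = 1: row 1 has {3,4,5,6}; col 5 has {2,6}; box has {4,6} → only 1 remains.
F1 = 2: row 1 has {1,3,4,5,6}; col 6 has {4}; box has {1,4,6} → only 2 remains.
A2 = 1: row 2 has {2,3,4,5,6}; col 1 has {2,6}; box has {2,3,5,6} → only 1 remains.
A3 = 4: row 3 has {2,6}; col 1 has {1,2,6}; box has {1,2,3,5,6} → only 4 remains.
D3 = 1: row 3 has {2,4,6}; col 4 has {2,3,4,5}; box has {2,3,4,5,6} → only 1 remains.
A4 = 5: row 4 has {1,2,3,4}; col 1 has {1,2,4,6}; box has {1,2,4,6} → only 5 remains.
F4 = 6: row 4 has {1,2,3,4,5}; col 6 has {2,4}; box has {2} → only 6 remains.
A5 = 3: row 5 has {1}; col 1 has {1,2,4,5,6}; box has {1,2,4,5,6} → only 3 remains.
C5 = 2: row 5 has {1,3}; col 3 has {1,3,4,5,6}; box has {1,3,4,5} → only 2 remains.
D5 = 6: row 5 has {1,2,3}; col 4 has {1,2,3,4,5}; box has {1,2,3,4,5} → only 6 remains.
F5 = 5: row 5 has {1,2,3,6}; col 6 has {2,4,6}; box has {2,6} → only 5 remains.
E6 = 3: row 6 has {2,4,5,6}; col 5 has {1,2,6}; box has {2,5,6} → only 3 remains.
F6 = 1: row 6 has {2,3,4,5,6}; col 6 has {2,4,5,6}; box has {2,3,5,6} → only 1 remains.
E3 = 5: row 3 has {1,2,4,6}; col 5 has {1,2,3,6}; box has {1,2,4,6} → only 5 remains.
F3 = 3: row 3 has {1,2,4,5,6}; col 6 has {1,2,4,5,6}; box has {1,2,4,5,6} → only 3 remains.
E5 = 4: row 5 has {1,2,3,5,6}; col 5 has {1,2,3,5,6}; box has {1,2,3,5,6} → only 4 remains.

4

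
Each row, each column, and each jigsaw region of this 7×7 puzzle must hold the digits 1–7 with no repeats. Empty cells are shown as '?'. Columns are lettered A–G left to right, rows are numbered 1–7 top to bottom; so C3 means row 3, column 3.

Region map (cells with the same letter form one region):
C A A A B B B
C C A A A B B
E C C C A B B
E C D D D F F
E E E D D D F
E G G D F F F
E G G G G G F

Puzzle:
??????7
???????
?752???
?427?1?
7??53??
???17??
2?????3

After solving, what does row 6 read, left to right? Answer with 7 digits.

E4 = 6: row 4 has {1,2,4,7}; col 5 has {3,7}; region has {1,2,3,5,7} → only 6 remains.
G4 = 5: row 4 has {1,2,4,6,7}; col 7 has {3,7}; region has {1,3,7} → only 5 remains.
F5 = 4: row 5 has {3,5,7}; col 6 has {1}; region has {1,2,3,5,6,7} → only 4 remains.
A4 = 3: row 4 has {1,2,4,5,6,7}; col 1 has {2,7}; region has {2,7} → only 3 remains.
C2 = 7: in row 2, 7 can only go here (every other open cell in that row sees a 7).
F3 = 3: in row 3, 3 can only go here (every other open cell in that row sees a 3).
G5 = 2: in row 5, 2 can only go here (every other open cell in that row sees a 2).
F6 = 6: row 6 has {1,7}; col 6 has {1,3,4}; region has {1,2,3,5,7} → only 6 remains.
G6 = 4: row 6 has {1,6,7}; col 7 has {2,3,5,7}; region has {1,2,3,5,6,7} → only 4 remains.
A6 = 5: row 6 has {1,4,6,7}; col 1 has {2,3,7}; region has {2,3,7} → only 5 remains.
C6 = 3: row 6 has {1,4,5,6,7}; col 3 has {2,5,7}; region has {} → only 3 remains.
B6 = 2: row 6 has {1,3,4,5,6,7}; col 2 has {4,7}; region has {3} → only 2 remains.

5231764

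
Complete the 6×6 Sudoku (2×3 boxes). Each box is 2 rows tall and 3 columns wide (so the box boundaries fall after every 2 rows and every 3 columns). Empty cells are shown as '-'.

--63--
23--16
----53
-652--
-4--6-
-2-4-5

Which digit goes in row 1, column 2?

row 2, column 3 = 4 (sole candidate).
row 2, column 4 = 5 (sole candidate).
row 3, column 2 = 1 (sole candidate).
row 3, column 3 = 2 (sole candidate).
row 3, column 4 = 6 (sole candidate).
row 4, column 5 = 4 (sole candidate).
row 4, column 6 = 1 (sole candidate).
row 5, column 4 = 1 (sole candidate).
row 5, column 6 = 2 (sole candidate).
row 6, column 5 = 3 (sole candidate).
row 1, column 2 = 5: row 1 has {3,6}; col 2 has {1,2,3,4,6}; box has {2,3,4,6} → only 5 remains.

5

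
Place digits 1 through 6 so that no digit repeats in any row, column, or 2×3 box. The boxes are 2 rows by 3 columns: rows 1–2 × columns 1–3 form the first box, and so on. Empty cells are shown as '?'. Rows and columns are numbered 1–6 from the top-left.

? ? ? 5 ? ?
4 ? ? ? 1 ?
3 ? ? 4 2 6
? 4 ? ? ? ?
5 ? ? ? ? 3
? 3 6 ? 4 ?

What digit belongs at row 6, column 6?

5

row 2, column 6 = 2 (sole candidate).
row 5, column 5 = 6 (sole candidate).
row 1, column 5 = 3 (sole candidate).
row 1, column 6 = 4 (sole candidate).
row 2, column 4 = 6 (sole candidate).
row 4, column 5 = 5 (sole candidate).
row 4, column 6 = 1 (sole candidate).
row 6, column 6 = 5: row 6 has {3,4,6}; col 6 has {1,2,3,4,6}; box has {3,4,6} → only 5 remains.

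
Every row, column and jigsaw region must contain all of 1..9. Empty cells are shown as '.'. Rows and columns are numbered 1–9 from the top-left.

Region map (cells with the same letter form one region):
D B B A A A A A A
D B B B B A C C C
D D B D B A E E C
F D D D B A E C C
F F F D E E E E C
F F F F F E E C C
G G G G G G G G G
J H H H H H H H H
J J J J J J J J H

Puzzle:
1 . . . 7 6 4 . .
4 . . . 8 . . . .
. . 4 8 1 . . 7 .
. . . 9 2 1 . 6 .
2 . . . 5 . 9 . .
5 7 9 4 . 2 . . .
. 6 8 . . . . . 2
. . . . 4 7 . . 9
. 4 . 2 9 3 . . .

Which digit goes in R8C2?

8

R7C5 = 3: row 7 has {2,6,8}; col 5 has {1,2,4,5,7,8,9}; region has {2,6,8} → only 3 remains.
R6C5 = 6: row 6 has {2,4,5,7,9}; col 5 has {1,2,3,4,5,7,8,9}; region has {2,4,5,7,9} → only 6 remains.
R1C8 = 2: in row 1, 2 can only go here (every other open cell in that row sees a 2).
R1C9 = 8: in row 1, 8 can only go here (every other open cell in that row sees an 8).
R1C2 = 9: in row 1, 9 can only go here (every other open cell in that row sees a 9).
R2C7 = 2: in row 2, 2 can only go here (every other open cell in that row sees a 2).
R3C2 = 2: in row 3, 2 can only go here (every other open cell in that row sees a 2).
R3C6 = 9: in row 3, 9 can only go here (every other open cell in that row sees a 9).
R2C6 = 5: row 2 has {2,4,8}; col 6 has {1,2,3,6,7,9}; region has {1,2,4,6,7,8,9} → only 5 remains.
R7C6 = 4: row 7 has {2,3,6,8}; col 6 has {1,2,3,5,6,7,9}; region has {2,3,6,8} → only 4 remains.
R1C4 = 3: row 1 has {1,2,4,6,7,8,9}; col 4 has {2,4,8,9}; region has {1,2,4,5,6,7,8,9} → only 3 remains.
R2C2 = 3: row 2 has {2,4,5,8}; col 2 has {2,4,6,7,9}; region has {1,2,4,8,9} → only 3 remains.
R4C2 = 5: row 4 has {1,2,6,9}; col 2 has {2,3,4,6,7,9}; region has {1,2,4,8,9} → only 5 remains.
R5C6 = 8: row 5 has {2,5,9}; col 6 has {1,2,3,4,5,6,7,9}; region has {2,5,7,9} → only 8 remains.
R1C3 = 5: row 1 has {1,2,3,4,6,7,8,9}; col 3 has {4,8,9}; region has {1,2,3,4,8,9} → only 5 remains.
R4C7 = 3: row 4 has {1,2,5,6,9}; col 7 has {2,4,9}; region has {2,5,7,8,9} → only 3 remains.
R5C2 = 1: row 5 has {2,5,8,9}; col 2 has {2,3,4,5,6,7,9}; region has {2,4,5,6,7,9} → only 1 remains.
R5C3 = 3: row 5 has {1,2,5,8,9}; col 3 has {4,5,8,9}; region has {1,2,4,5,6,7,9} → only 3 remains.
R5C8 = 4: row 5 has {1,2,3,5,8,9}; col 8 has {2,6,7}; region has {2,3,5,7,8,9} → only 4 remains.
R5C9 = 7: row 5 has {1,2,3,4,5,8,9}; col 9 has {2,8,9}; region has {2,6} → only 7 remains.
R6C7 = 1: row 6 has {2,4,5,6,7,9}; col 7 has {2,3,4,9}; region has {2,3,4,5,7,8,9} → only 1 remains.
R6C9 = 3: row 6 has {1,2,4,5,6,7,9}; col 9 has {2,7,8,9}; region has {2,6,7} → only 3 remains.
R8C2 = 8: row 8 has {4,7,9}; col 2 has {1,2,3,4,5,6,7,9}; region has {4,7,9} → only 8 remains.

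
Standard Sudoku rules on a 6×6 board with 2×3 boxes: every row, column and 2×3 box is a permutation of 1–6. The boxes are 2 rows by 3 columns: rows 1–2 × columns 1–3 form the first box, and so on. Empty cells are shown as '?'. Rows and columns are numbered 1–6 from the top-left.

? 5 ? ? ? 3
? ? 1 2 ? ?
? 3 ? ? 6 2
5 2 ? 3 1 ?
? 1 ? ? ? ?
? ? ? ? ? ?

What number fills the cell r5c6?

r1c5 = 4: row 1 has {3,5}; col 5 has {1,6}; box has {2,3} → only 4 remains.
r2c5 = 5: row 2 has {1,2}; col 5 has {1,4,6}; box has {2,3,4} → only 5 remains.
r2c6 = 6: row 2 has {1,2,5}; col 6 has {2,3}; box has {2,3,4,5} → only 6 remains.
r3c3 = 4: row 3 has {2,3,6}; col 3 has {1}; box has {2,3,5} → only 4 remains.
r3c4 = 5: row 3 has {2,3,4,6}; col 4 has {2,3}; box has {1,2,3,6} → only 5 remains.
r4c3 = 6: row 4 has {1,2,3,5}; col 3 has {1,4}; box has {2,3,4,5} → only 6 remains.
r4c6 = 4: row 4 has {1,2,3,5,6}; col 6 has {2,3,6}; box has {1,2,3,5,6} → only 4 remains.
r5c6 = 5: row 5 has {1}; col 6 has {2,3,4,6}; box has {} → only 5 remains.

5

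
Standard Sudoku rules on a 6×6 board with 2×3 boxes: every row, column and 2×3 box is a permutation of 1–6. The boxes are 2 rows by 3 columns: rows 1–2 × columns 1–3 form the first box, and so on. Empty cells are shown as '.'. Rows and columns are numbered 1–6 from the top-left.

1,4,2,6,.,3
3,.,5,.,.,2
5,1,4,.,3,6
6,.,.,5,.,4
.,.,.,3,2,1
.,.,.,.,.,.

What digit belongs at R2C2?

R1C5 = 5 (sole candidate).
R2C2 = 6: row 2 has {2,3,5}; col 2 has {1,4}; box has {1,2,3,4,5} → only 6 remains.

6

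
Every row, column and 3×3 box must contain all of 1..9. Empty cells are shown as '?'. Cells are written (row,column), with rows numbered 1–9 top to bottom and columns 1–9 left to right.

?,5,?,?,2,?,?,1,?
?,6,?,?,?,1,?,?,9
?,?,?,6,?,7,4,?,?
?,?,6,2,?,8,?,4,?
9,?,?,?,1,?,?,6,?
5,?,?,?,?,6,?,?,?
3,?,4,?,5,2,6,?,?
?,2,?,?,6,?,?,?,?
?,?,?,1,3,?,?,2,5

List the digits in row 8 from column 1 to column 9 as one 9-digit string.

(1,9) = 6: in row 1, 6 can only go here (every other open cell in that row sees a 6).
(3,8) = 5: in row 3, 5 can only go here (every other open cell in that row sees a 5).
(2,4) = 5: in row 2, 5 can only go here (every other open cell in that row sees a 5).
(4,7) = 5: in row 4, 5 can only go here (every other open cell in that row sees a 5).
(4,5) = 9: in row 4, 9 can only go here (every other open cell in that row sees a 9).
(3,5) = 8: row 3 has {4,5,6,7}; col 5 has {1,2,3,5,6,9}; box has {1,2,5,6,7} → only 8 remains.
(2,5) = 4: row 2 has {1,5,6,9}; col 5 has {1,2,3,5,6,8,9}; box has {1,2,5,6,7,8} → only 4 remains.
(6,5) = 7: row 6 has {5,6}; col 5 has {1,2,3,4,5,6,8,9}; box has {1,2,6,8,9} → only 7 remains.
(1,1) = 4: in row 1, 4 can only go here (every other open cell in that row sees a 4).
(5,6) = 5: in row 5, 5 can only go here (every other open cell in that row sees a 5).
(8,3) = 5: in row 8, 5 can only go here (every other open cell in that row sees a 5).
(9,6) = 4: in row 9, 4 can only go here (every other open cell in that row sees a 4).
(9,1) = 6: in row 9, 6 can only go here (every other open cell in that row sees a 6).
(8,6) = 9: row 8 has {2,5,6}; col 6 has {1,2,4,5,6,7,8}; box has {1,2,3,4,5,6} → only 9 remains.
(1,6) = 3: row 1 has {1,2,4,5,6}; col 6 has {1,2,4,5,6,7,8,9}; box has {1,2,4,5,6,7,8} → only 3 remains.
(1,4) = 9: row 1 has {1,2,3,4,5,6}; col 4 has {1,2,5,6}; box has {1,2,3,4,5,6,7,8} → only 9 remains.
(8,9) = 4: in row 8, 4 can only go here (every other open cell in that row sees a 4).
Singles propagation stalls; (8,1) is still open with candidates {1,7,8}.
  Try (8,1) = 1: this forces (3,1)=2, (3,9)=3, (4,1)=7, (4,9)=1; then row 7 has no cell left for 1 — contradiction.
  Try (8,1) = 8: this forces (8,4)=7, (8,8)=3, (7,4)=8, (8,7)=1, (7,9)=7, (7,8)=9, (9,7)=8, (1,7)=7; then column 8 has no cell left for 7 — contradiction.
So (8,1) = 7.
(4,1) = 1 (sole candidate).
(8,4) = 8: row 8 has {2,4,5,6,7,9}; col 4 has {1,2,5,6,9}; box has {1,2,3,4,5,6,9} → only 8 remains.
(8,8) = 3: row 8 has {2,4,5,6,7,8,9}; col 8 has {1,2,4,5,6}; box has {2,4,5,6} → only 3 remains.
(3,1) = 2 (sole candidate).
(3,9) = 3 (sole candidate).
(4,9) = 7 (sole candidate).
(7,4) = 7 (sole candidate).
(8,7) = 1: row 8 has {2,3,4,5,6,7,8,9}; col 7 has {4,5,6}; box has {2,3,4,5,6} → only 1 remains.

725869134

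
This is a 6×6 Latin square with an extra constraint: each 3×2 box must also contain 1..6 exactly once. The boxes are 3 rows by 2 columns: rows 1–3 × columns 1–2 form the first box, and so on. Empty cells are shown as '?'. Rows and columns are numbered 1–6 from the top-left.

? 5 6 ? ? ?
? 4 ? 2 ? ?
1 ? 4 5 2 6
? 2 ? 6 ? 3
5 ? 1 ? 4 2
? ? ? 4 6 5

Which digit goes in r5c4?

r2c3 = 3: row 2 has {2,4}; col 3 has {1,4,6}; box has {2,4,5,6} → only 3 remains.
r2c6 = 1: row 2 has {2,3,4}; col 6 has {2,3,5,6}; box has {2,6} → only 1 remains.
r3c2 = 3: row 3 has {1,2,4,5,6}; col 2 has {2,4,5}; box has {1,4,5} → only 3 remains.
r4c1 = 4: row 4 has {2,3,6}; col 1 has {1,5}; box has {2,5} → only 4 remains.
r4c3 = 5: row 4 has {2,3,4,6}; col 3 has {1,3,4,6}; box has {1,4,6} → only 5 remains.
r4c5 = 1: row 4 has {2,3,4,5,6}; col 5 has {2,4,6}; box has {2,3,4,5,6} → only 1 remains.
r5c2 = 6: row 5 has {1,2,4,5}; col 2 has {2,3,4,5}; box has {2,4,5} → only 6 remains.
r5c4 = 3: row 5 has {1,2,4,5,6}; col 4 has {2,4,5,6}; box has {1,4,5,6} → only 3 remains.

3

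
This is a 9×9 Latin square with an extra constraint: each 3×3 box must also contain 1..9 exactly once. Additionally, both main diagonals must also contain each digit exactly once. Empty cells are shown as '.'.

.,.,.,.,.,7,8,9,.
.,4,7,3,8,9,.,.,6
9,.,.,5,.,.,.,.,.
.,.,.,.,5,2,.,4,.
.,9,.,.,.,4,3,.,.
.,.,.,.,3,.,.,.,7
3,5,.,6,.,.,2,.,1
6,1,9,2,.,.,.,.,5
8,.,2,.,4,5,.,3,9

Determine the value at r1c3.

1

r2c8 = 5 (sole candidate).
r4c9 = 8 (sole candidate).
r5c9 = 2 (sole candidate).
r6c4 = 9 (sole candidate).
r7c3 = 4 (sole candidate).
r7c6 = 8 (sole candidate).
r7c8 = 7 (sole candidate).
r8c5 = 7 (sole candidate).
r8c6 = 3 (sole candidate).
r8c7 = 4 (sole candidate).
r8c8 = 8 (sole candidate).
r9c2 = 7 (sole candidate).
r9c4 = 1 (sole candidate).
r9c7 = 6 (sole candidate).
r1c4 = 4 (sole candidate).
r1c9 = 3 (sole candidate).
r2c7 = 1 (sole candidate).
r3c7 = 7 (sole candidate).
r3c8 = 2 (sole candidate).
r3c9 = 4 (sole candidate).
r4c4 = 7 (sole candidate).
r4c7 = 9 (sole candidate).
r5c4 = 8 (sole candidate).
r5c5 = 6 (sole candidate).
r5c8 = 1 (sole candidate).
r6c6 = 1 (sole candidate).
r6c7 = 5 (sole candidate).
r6c8 = 6 (sole candidate).
r7c5 = 9 (sole candidate).
r1c1 = 5 (sole candidate).
r2c1 = 2 (sole candidate).
r3c3 = 3 (sole candidate).
r3c5 = 1 (sole candidate).
r3c6 = 6 (sole candidate).
r4c1 = 1 (sole candidate).
r4c3 = 6 (sole candidate).
r5c1 = 7 (sole candidate).
r5c3 = 5 (sole candidate).
r6c1 = 4 (sole candidate).
r6c3 = 8 (sole candidate).
r1c2 = 6 (sole candidate).
r1c3 = 1: row 1 has {3,4,5,6,7,8,9}; col 3 has {2,3,4,5,6,7,8,9}; box has {2,3,4,5,6,7,9} → only 1 remains.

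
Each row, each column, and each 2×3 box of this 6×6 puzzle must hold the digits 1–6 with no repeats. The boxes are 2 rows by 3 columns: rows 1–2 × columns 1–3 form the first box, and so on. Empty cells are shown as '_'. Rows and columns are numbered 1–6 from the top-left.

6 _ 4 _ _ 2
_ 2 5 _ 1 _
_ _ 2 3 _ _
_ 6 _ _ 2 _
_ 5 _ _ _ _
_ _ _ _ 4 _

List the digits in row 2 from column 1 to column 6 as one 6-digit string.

325614

R1C4 = 5: row 1 has {2,4,6}; col 4 has {3}; box has {1,2} → only 5 remains.
R1C5 = 3: row 1 has {2,4,5,6}; col 5 has {1,2,4}; box has {1,2,5} → only 3 remains.
R2C1 = 3: row 2 has {1,2,5}; col 1 has {6}; box has {2,4,5,6} → only 3 remains.
R5C5 = 6: row 5 has {5}; col 5 has {1,2,3,4}; box has {4} → only 6 remains.
R1C2 = 1: row 1 has {2,3,4,5,6}; col 2 has {2,5,6}; box has {2,3,4,5,6} → only 1 remains.
R3C2 = 4: row 3 has {2,3}; col 2 has {1,2,5,6}; box has {2,6} → only 4 remains.
R3C5 = 5: row 3 has {2,3,4}; col 5 has {1,2,3,4,6}; box has {2,3} → only 5 remains.
R6C2 = 3: row 6 has {4}; col 2 has {1,2,4,5,6}; box has {5} → only 3 remains.
R3C1 = 1: row 3 has {2,3,4,5}; col 1 has {3,6}; box has {2,4,6} → only 1 remains.
R3C6 = 6: row 3 has {1,2,3,4,5}; col 6 has {2}; box has {2,3,5} → only 6 remains.
R4C1 = 5: row 4 has {2,6}; col 1 has {1,3,6}; box has {1,2,4,6} → only 5 remains.
R4C3 = 3: row 4 has {2,5,6}; col 3 has {2,4,5}; box has {1,2,4,5,6} → only 3 remains.
R5C3 = 1: row 5 has {5,6}; col 3 has {2,3,4,5}; box has {3,5} → only 1 remains.
R5C4 = 2: row 5 has {1,5,6}; col 4 has {3,5}; box has {4,6} → only 2 remains.
R5C6 = 3: row 5 has {1,2,5,6}; col 6 has {2,6}; box has {2,4,6} → only 3 remains.
R6C1 = 2: row 6 has {3,4}; col 1 has {1,3,5,6}; box has {1,3,5} → only 2 remains.
R6C3 = 6: row 6 has {2,3,4}; col 3 has {1,2,3,4,5}; box has {1,2,3,5} → only 6 remains.
R6C4 = 1: row 6 has {2,3,4,6}; col 4 has {2,3,5}; box has {2,3,4,6} → only 1 remains.
R6C6 = 5: row 6 has {1,2,3,4,6}; col 6 has {2,3,6}; box has {1,2,3,4,6} → only 5 remains.
R2C6 = 4: row 2 has {1,2,3,5}; col 6 has {2,3,5,6}; box has {1,2,3,5} → only 4 remains.
R4C4 = 4: row 4 has {2,3,5,6}; col 4 has {1,2,3,5}; box has {2,3,5,6} → only 4 remains.
R4C6 = 1: row 4 has {2,3,4,5,6}; col 6 has {2,3,4,5,6}; box has {2,3,4,5,6} → only 1 remains.
R5C1 = 4: row 5 has {1,2,3,5,6}; col 1 has {1,2,3,5,6}; box has {1,2,3,5,6} → only 4 remains.
R2C4 = 6: row 2 has {1,2,3,4,5}; col 4 has {1,2,3,4,5}; box has {1,2,3,4,5} → only 6 remains.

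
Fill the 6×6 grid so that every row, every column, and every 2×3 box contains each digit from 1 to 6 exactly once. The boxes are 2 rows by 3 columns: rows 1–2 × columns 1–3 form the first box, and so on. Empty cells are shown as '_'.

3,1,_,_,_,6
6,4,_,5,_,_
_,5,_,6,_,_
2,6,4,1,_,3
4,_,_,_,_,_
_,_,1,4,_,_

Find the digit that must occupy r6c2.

3

r1c4 = 2: row 1 has {1,3,6}; col 4 has {1,4,5,6}; box has {5,6} → only 2 remains.
r1c5 = 4: row 1 has {1,2,3,6}; col 5 has {}; box has {2,5,6} → only 4 remains.
r2c3 = 2: row 2 has {4,5,6}; col 3 has {1,4}; box has {1,3,4,6} → only 2 remains.
r2c6 = 1: row 2 has {2,4,5,6}; col 6 has {3,6}; box has {2,4,5,6} → only 1 remains.
r3c1 = 1: row 3 has {5,6}; col 1 has {2,3,4,6}; box has {2,4,5,6} → only 1 remains.
r3c3 = 3: row 3 has {1,5,6}; col 3 has {1,2,4}; box has {1,2,4,5,6} → only 3 remains.
r3c5 = 2: row 3 has {1,3,5,6}; col 5 has {4}; box has {1,3,6} → only 2 remains.
r3c6 = 4: row 3 has {1,2,3,5,6}; col 6 has {1,3,6}; box has {1,2,3,6} → only 4 remains.
r4c5 = 5: row 4 has {1,2,3,4,6}; col 5 has {2,4}; box has {1,2,3,4,6} → only 5 remains.
r5c4 = 3: row 5 has {4}; col 4 has {1,2,4,5,6}; box has {4} → only 3 remains.
r6c1 = 5: row 6 has {1,4}; col 1 has {1,2,3,4,6}; box has {1,4} → only 5 remains.
r6c5 = 6: row 6 has {1,4,5}; col 5 has {2,4,5}; box has {3,4} → only 6 remains.
r6c6 = 2: row 6 has {1,4,5,6}; col 6 has {1,3,4,6}; box has {3,4,6} → only 2 remains.
r1c3 = 5: row 1 has {1,2,3,4,6}; col 3 has {1,2,3,4}; box has {1,2,3,4,6} → only 5 remains.
r2c5 = 3: row 2 has {1,2,4,5,6}; col 5 has {2,4,5,6}; box has {1,2,4,5,6} → only 3 remains.
r5c2 = 2: row 5 has {3,4}; col 2 has {1,4,5,6}; box has {1,4,5} → only 2 remains.
r5c3 = 6: row 5 has {2,3,4}; col 3 has {1,2,3,4,5}; box has {1,2,4,5} → only 6 remains.
r5c5 = 1: row 5 has {2,3,4,6}; col 5 has {2,3,4,5,6}; box has {2,3,4,6} → only 1 remains.
r5c6 = 5: row 5 has {1,2,3,4,6}; col 6 has {1,2,3,4,6}; box has {1,2,3,4,6} → only 5 remains.
r6c2 = 3: row 6 has {1,2,4,5,6}; col 2 has {1,2,4,5,6}; box has {1,2,4,5,6} → only 3 remains.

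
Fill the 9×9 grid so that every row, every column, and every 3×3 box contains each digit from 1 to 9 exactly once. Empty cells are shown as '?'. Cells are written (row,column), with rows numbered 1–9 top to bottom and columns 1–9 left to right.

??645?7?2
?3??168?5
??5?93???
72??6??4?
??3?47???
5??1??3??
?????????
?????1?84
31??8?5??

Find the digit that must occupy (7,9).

(1,6) = 8 (sole candidate).
(2,8) = 9 (sole candidate).
(6,5) = 2 (sole candidate).
(6,6) = 9 (sole candidate).
(1,2) = 9 (sole candidate).
(4,6) = 5 (sole candidate).
(5,4) = 8 (sole candidate).
(1,1) = 1 (sole candidate).
(1,8) = 3 (sole candidate).
(4,4) = 3 (sole candidate).
(5,2) = 6 (sole candidate).
(5,1) = 9 (sole candidate).
(5,9) = 1 (sole candidate).
(3,9) = 6 (sole candidate).
(4,7) = 9 (sole candidate).
(4,9) = 8 (sole candidate).
(5,7) = 2 (sole candidate).
(5,8) = 5 (sole candidate).
(6,9) = 7 (sole candidate).
(8,7) = 6 (sole candidate).
(9,9) = 9 (sole candidate).
(3,8) = 1 (sole candidate).
(4,3) = 1 (sole candidate).
(6,8) = 6 (sole candidate).
(7,7) = 1 (sole candidate).
(7,9) = 3: row 7 has {1}; col 9 has {1,2,4,5,6,7,8,9}; box has {1,4,5,6,8,9} → only 3 remains.

3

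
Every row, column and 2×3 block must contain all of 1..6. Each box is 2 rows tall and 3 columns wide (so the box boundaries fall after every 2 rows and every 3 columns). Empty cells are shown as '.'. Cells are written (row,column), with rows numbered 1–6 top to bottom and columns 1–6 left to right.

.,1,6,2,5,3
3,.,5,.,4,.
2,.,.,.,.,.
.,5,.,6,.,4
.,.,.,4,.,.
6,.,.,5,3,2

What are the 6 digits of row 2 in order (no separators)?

(1,1) = 4: row 1 has {1,2,3,5,6}; col 1 has {2,3,6}; box has {1,3,5,6} → only 4 remains.
(2,2) = 2: row 2 has {3,4,5}; col 2 has {1,5}; box has {1,3,4,5,6} → only 2 remains.
(2,4) = 1: row 2 has {2,3,4,5}; col 4 has {2,4,5,6}; box has {2,3,4,5} → only 1 remains.
(2,6) = 6: row 2 has {1,2,3,4,5}; col 6 has {2,3,4}; box has {1,2,3,4,5} → only 6 remains.

325146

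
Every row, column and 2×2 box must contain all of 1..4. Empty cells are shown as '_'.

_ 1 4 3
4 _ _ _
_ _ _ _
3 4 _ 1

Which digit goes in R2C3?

1

R1C1 = 2: row 1 has {1,3,4}; col 1 has {3,4}; box has {1,4} → only 2 remains.
R2C2 = 3: row 2 has {4}; col 2 has {1,4}; box has {1,2,4} → only 3 remains.
R2C4 = 2: row 2 has {3,4}; col 4 has {1,3}; box has {3,4} → only 2 remains.
R3C1 = 1: row 3 has {}; col 1 has {2,3,4}; box has {3,4} → only 1 remains.
R3C2 = 2: row 3 has {1}; col 2 has {1,3,4}; box has {1,3,4} → only 2 remains.
R3C3 = 3: row 3 has {1,2}; col 3 has {4}; box has {1} → only 3 remains.
R3C4 = 4: row 3 has {1,2,3}; col 4 has {1,2,3}; box has {1,3} → only 4 remains.
R4C3 = 2: row 4 has {1,3,4}; col 3 has {3,4}; box has {1,3,4} → only 2 remains.
R2C3 = 1: row 2 has {2,3,4}; col 3 has {2,3,4}; box has {2,3,4} → only 1 remains.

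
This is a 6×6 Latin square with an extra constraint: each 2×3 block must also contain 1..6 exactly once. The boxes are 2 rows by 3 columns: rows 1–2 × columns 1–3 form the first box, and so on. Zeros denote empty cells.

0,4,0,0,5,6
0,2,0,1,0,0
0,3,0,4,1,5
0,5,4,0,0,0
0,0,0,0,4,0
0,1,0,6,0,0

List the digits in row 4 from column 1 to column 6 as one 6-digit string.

154362

R2C5 = 3 (sole candidate).
R2C6 = 4 (sole candidate).
R5C2 = 6 (sole candidate).
R6C5 = 2 (sole candidate).
R6C6 = 3 (sole candidate).
R1C4 = 2 (sole candidate).
R4C4 = 3: row 4 has {4,5}; col 4 has {1,2,4,6}; box has {1,4,5} → only 3 remains.
R4C5 = 6: row 4 has {3,4,5}; col 5 has {1,2,3,4,5}; box has {1,3,4,5} → only 6 remains.
R4C6 = 2: row 4 has {3,4,5,6}; col 6 has {3,4,5,6}; box has {1,3,4,5,6} → only 2 remains.
R5C4 = 5 (sole candidate).
R5C6 = 1 (sole candidate).
R6C3 = 5 (sole candidate).
R2C3 = 6 (sole candidate).
R3C3 = 2 (sole candidate).
R4C1 = 1: row 4 has {2,3,4,5,6}; col 1 has {}; box has {2,3,4,5} → only 1 remains.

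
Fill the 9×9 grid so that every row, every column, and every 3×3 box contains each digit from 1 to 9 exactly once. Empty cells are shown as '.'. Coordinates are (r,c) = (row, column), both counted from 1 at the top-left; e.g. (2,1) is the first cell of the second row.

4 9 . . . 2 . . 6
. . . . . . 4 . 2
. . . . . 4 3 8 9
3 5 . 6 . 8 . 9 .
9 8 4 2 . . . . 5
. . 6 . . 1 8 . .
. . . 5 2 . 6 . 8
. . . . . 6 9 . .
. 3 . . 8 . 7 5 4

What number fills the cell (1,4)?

8

(5,7) = 1 (sole candidate).
(9,6) = 9 (sole candidate).
(1,7) = 5 (sole candidate).
(4,7) = 2 (sole candidate).
(4,9) = 7 (sole candidate).
(6,9) = 3 (sole candidate).
(8,9) = 1 (sole candidate).
(9,4) = 1 (sole candidate).
(3,4) = 7 (sole candidate).
(4,3) = 1 (sole candidate).
(4,5) = 4 (sole candidate).
(5,8) = 6 (sole candidate).
(6,4) = 9 (sole candidate).
(6,8) = 4 (sole candidate).
(7,8) = 3 (sole candidate).
(8,8) = 2 (sole candidate).
(9,3) = 2 (sole candidate).
(3,3) = 5 (sole candidate).
(7,6) = 7 (sole candidate).
(8,5) = 3 (sole candidate).
(9,1) = 6 (sole candidate).
(1,5) = 1 (sole candidate).
(1,8) = 7 (sole candidate).
(2,8) = 1 (sole candidate).
(3,5) = 6 (sole candidate).
(5,5) = 7 (sole candidate).
(5,6) = 3 (sole candidate).
(6,5) = 5 (sole candidate).
(7,1) = 1 (sole candidate).
(7,2) = 4 (sole candidate).
(7,3) = 9 (sole candidate).
(8,2) = 7 (sole candidate).
(8,3) = 8 (sole candidate).
(8,4) = 4 (sole candidate).
(1,3) = 3 (sole candidate).
(1,4) = 8: row 1 has {1,2,3,4,5,6,7,9}; col 4 has {1,2,4,5,6,7,9}; box has {1,2,4,6,7} → only 8 remains.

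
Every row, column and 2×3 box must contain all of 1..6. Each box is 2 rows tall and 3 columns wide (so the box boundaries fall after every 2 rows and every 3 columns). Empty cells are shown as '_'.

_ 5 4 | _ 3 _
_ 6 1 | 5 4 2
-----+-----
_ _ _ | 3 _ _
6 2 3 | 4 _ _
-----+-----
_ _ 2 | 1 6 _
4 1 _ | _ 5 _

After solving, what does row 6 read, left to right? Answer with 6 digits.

R1C1 = 2 (sole candidate).
R1C4 = 6 (sole candidate).
R1C6 = 1 (sole candidate).
R2C1 = 3 (sole candidate).
R3C2 = 4 (sole candidate).
R3C3 = 5 (sole candidate).
R3C6 = 6 (sole candidate).
R4C5 = 1 (sole candidate).
R4C6 = 5 (sole candidate).
R5C1 = 5 (sole candidate).
R5C2 = 3 (sole candidate).
R5C6 = 4 (sole candidate).
R6C3 = 6: row 6 has {1,4,5}; col 3 has {1,2,3,4,5}; box has {1,2,3,4,5} → only 6 remains.
R6C4 = 2: row 6 has {1,4,5,6}; col 4 has {1,3,4,5,6}; box has {1,4,5,6} → only 2 remains.
R6C6 = 3: row 6 has {1,2,4,5,6}; col 6 has {1,2,4,5,6}; box has {1,2,4,5,6} → only 3 remains.

416253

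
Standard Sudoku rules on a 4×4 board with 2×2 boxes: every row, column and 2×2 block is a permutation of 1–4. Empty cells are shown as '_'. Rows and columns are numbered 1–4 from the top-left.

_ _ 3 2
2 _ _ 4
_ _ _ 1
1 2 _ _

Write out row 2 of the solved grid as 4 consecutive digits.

r1c1 = 4 (sole candidate).
r1c2 = 1 (sole candidate).
r2c2 = 3: row 2 has {2,4}; col 2 has {1,2}; box has {1,2,4} → only 3 remains.
r2c3 = 1: row 2 has {2,3,4}; col 3 has {3}; box has {2,3,4} → only 1 remains.

2314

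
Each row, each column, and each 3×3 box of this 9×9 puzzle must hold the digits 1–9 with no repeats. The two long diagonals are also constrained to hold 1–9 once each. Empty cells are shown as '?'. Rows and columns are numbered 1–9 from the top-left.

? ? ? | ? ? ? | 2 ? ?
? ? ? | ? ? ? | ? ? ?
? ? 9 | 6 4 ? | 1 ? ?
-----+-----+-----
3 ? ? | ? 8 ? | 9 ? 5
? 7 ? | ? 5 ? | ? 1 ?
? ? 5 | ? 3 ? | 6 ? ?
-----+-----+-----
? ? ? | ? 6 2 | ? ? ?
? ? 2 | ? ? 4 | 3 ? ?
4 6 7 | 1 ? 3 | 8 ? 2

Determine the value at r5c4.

9

r5c7 = 4 (sole candidate).
r7c7 = 7 (sole candidate).
r8c8 = 6 (sole candidate).
r9c5 = 9 (sole candidate).
r9c8 = 5 (sole candidate).
r2c7 = 5 (sole candidate).
r4c4 = 4 (sole candidate).
r6c6 = 1 (sole candidate).
r8c5 = 7 (sole candidate).
r1c1 = 8 (sole candidate).
r1c5 = 1 (sole candidate).
r2c2 = 3 (sole candidate).
r2c5 = 2 (sole candidate).
r5c9 = 3 (hidden single in row 5).
r3c8 = 3 (hidden single in row 3).
r1c4 = 3 (hidden single in row 1).
r5c3 = 8 (hidden single in row 5).
r7c3 = 3 (sole candidate).
r6c2 = 4 (hidden single in row 6).
r1c2 = 5 (sole candidate).
r3c2 = 2 (sole candidate).
r4c2 = 1 (sole candidate).
r4c3 = 6 (sole candidate).
r4c6 = 7 (sole candidate).
r4c8 = 2 (sole candidate).
r1c3 = 4 (sole candidate).
r1c6 = 9 (sole candidate).
r1c8 = 7 (sole candidate).
r1c9 = 6 (sole candidate).
r2c3 = 1 (sole candidate).
r2c6 = 8 (sole candidate).
r2c8 = 9 (sole candidate).
r2c9 = 4 (sole candidate).
r3c1 = 7 (sole candidate).
r3c6 = 5 (sole candidate).
r3c9 = 8 (sole candidate).
r5c6 = 6 (sole candidate).
r6c4 = 2 (sole candidate).
r6c8 = 8 (sole candidate).
r6c9 = 7 (sole candidate).
r7c8 = 4 (sole candidate).
r8c2 = 8 (sole candidate).
r8c4 = 5 (sole candidate).
r2c1 = 6 (sole candidate).
r2c4 = 7 (sole candidate).
r5c4 = 9: row 5 has {1,3,4,5,6,7,8}; col 4 has {1,2,3,4,5,6,7}; box has {1,2,3,4,5,6,7,8} → only 9 remains.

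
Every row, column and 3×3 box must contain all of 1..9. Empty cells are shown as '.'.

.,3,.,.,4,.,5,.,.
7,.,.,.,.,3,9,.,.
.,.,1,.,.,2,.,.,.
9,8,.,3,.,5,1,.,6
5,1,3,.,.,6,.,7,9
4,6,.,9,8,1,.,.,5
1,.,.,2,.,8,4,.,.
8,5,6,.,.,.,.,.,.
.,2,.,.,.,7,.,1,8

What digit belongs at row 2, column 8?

row 1, column 6 = 9: row 1 has {3,4,5}; col 6 has {1,2,3,5,6,7,8}; box has {2,3,4} → only 9 remains.
row 2, column 2 = 4: row 2 has {3,7,9}; col 2 has {1,2,3,5,6,8}; box has {1,3,7} → only 4 remains.
row 3, column 1 = 6: row 3 has {1,2}; col 1 has {1,4,5,7,8,9}; box has {1,3,4,7} → only 6 remains.
row 3, column 2 = 9: row 3 has {1,2,6}; col 2 has {1,2,3,4,5,6,8}; box has {1,3,4,6,7} → only 9 remains.
row 5, column 4 = 4: row 5 has {1,3,5,6,7,9}; col 4 has {2,3,9}; box has {1,3,5,6,8,9} → only 4 remains.
row 5, column 5 = 2: row 5 has {1,3,4,5,6,7,9}; col 5 has {4,8}; box has {1,3,4,5,6,8,9} → only 2 remains.
row 5, column 7 = 8: row 5 has {1,2,3,4,5,6,7,9}; col 7 has {1,4,5,9}; box has {1,5,6,7,9} → only 8 remains.
row 7, column 2 = 7: row 7 has {1,2,4,8}; col 2 has {1,2,3,4,5,6,8,9}; box has {1,2,5,6,8} → only 7 remains.
row 7, column 3 = 9: row 7 has {1,2,4,7,8}; col 3 has {1,3,6}; box has {1,2,5,6,7,8} → only 9 remains.
row 7, column 9 = 3: row 7 has {1,2,4,7,8,9}; col 9 has {5,6,8,9}; box has {1,4,8} → only 3 remains.
row 8, column 4 = 1: row 8 has {5,6,8}; col 4 has {2,3,4,9}; box has {2,7,8} → only 1 remains.
row 8, column 6 = 4: row 8 has {1,5,6,8}; col 6 has {1,2,3,5,6,7,8,9}; box has {1,2,7,8} → only 4 remains.
row 9, column 1 = 3: row 9 has {1,2,7,8}; col 1 has {1,4,5,6,7,8,9}; box has {1,2,5,6,7,8,9} → only 3 remains.
row 9, column 3 = 4: row 9 has {1,2,3,7,8}; col 3 has {1,3,6,9}; box has {1,2,3,5,6,7,8,9} → only 4 remains.
row 9, column 7 = 6: row 9 has {1,2,3,4,7,8}; col 7 has {1,4,5,8,9}; box has {1,3,4,8} → only 6 remains.
row 1, column 1 = 2: row 1 has {3,4,5,9}; col 1 has {1,3,4,5,6,7,8,9}; box has {1,3,4,6,7,9} → only 2 remains.
row 1, column 3 = 8: row 1 has {2,3,4,5,9}; col 3 has {1,3,4,6,9}; box has {1,2,3,4,6,7,9} → only 8 remains.
row 1, column 8 = 6: row 1 has {2,3,4,5,8,9}; col 8 has {1,7}; box has {5,9} → only 6 remains.
row 2, column 3 = 5: row 2 has {3,4,7,9}; col 3 has {1,3,4,6,8,9}; box has {1,2,3,4,6,7,8,9} → only 5 remains.
row 4, column 5 = 7: row 4 has {1,3,5,6,8,9}; col 5 has {2,4,8}; box has {1,2,3,4,5,6,8,9} → only 7 remains.
row 7, column 8 = 5: row 7 has {1,2,3,4,7,8,9}; col 8 has {1,6,7}; box has {1,3,4,6,8} → only 5 remains.
row 9, column 4 = 5: row 9 has {1,2,3,4,6,7,8}; col 4 has {1,2,3,4,9}; box has {1,2,4,7,8} → only 5 remains.
row 9, column 5 = 9: row 9 has {1,2,3,4,5,6,7,8}; col 5 has {2,4,7,8}; box has {1,2,4,5,7,8} → only 9 remains.
row 1, column 4 = 7: row 1 has {2,3,4,5,6,8,9}; col 4 has {1,2,3,4,5,9}; box has {2,3,4,9} → only 7 remains.
row 1, column 9 = 1: row 1 has {2,3,4,5,6,7,8,9}; col 9 has {3,5,6,8,9}; box has {5,6,9} → only 1 remains.
row 2, column 9 = 2: row 2 has {3,4,5,7,9}; col 9 has {1,3,5,6,8,9}; box has {1,5,6,9} → only 2 remains.
row 3, column 4 = 8: row 3 has {1,2,6,9}; col 4 has {1,2,3,4,5,7,9}; box has {2,3,4,7,9} → only 8 remains.
row 3, column 5 = 5: row 3 has {1,2,6,8,9}; col 5 has {2,4,7,8,9}; box has {2,3,4,7,8,9} → only 5 remains.
row 4, column 3 = 2: row 4 has {1,3,5,6,7,8,9}; col 3 has {1,3,4,5,6,8,9}; box has {1,3,4,5,6,8,9} → only 2 remains.
row 4, column 8 = 4: row 4 has {1,2,3,5,6,7,8,9}; col 8 has {1,5,6,7}; box has {1,5,6,7,8,9} → only 4 remains.
row 6, column 3 = 7: row 6 has {1,4,5,6,8,9}; col 3 has {1,2,3,4,5,6,8,9}; box has {1,2,3,4,5,6,8,9} → only 7 remains.
row 7, column 5 = 6: row 7 has {1,2,3,4,5,7,8,9}; col 5 has {2,4,5,7,8,9}; box has {1,2,4,5,7,8,9} → only 6 remains.
row 8, column 5 = 3: row 8 has {1,4,5,6,8}; col 5 has {2,4,5,6,7,8,9}; box has {1,2,4,5,6,7,8,9} → only 3 remains.
row 8, column 9 = 7: row 8 has {1,3,4,5,6,8}; col 9 has {1,2,3,5,6,8,9}; box has {1,3,4,5,6,8} → only 7 remains.
row 2, column 4 = 6: row 2 has {2,3,4,5,7,9}; col 4 has {1,2,3,4,5,7,8,9}; box has {2,3,4,5,7,8,9} → only 6 remains.
row 2, column 5 = 1: row 2 has {2,3,4,5,6,7,9}; col 5 has {2,3,4,5,6,7,8,9}; box has {2,3,4,5,6,7,8,9} → only 1 remains.
row 2, column 8 = 8: row 2 has {1,2,3,4,5,6,7,9}; col 8 has {1,4,5,6,7}; box has {1,2,5,6,9} → only 8 remains.

8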